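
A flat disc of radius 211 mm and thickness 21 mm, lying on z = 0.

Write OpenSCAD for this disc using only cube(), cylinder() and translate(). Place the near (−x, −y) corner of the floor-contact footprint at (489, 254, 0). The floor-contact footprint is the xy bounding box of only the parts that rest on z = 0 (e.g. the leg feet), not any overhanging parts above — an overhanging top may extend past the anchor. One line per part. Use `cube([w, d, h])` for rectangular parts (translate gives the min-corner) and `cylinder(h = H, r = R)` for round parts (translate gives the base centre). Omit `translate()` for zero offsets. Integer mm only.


translate([700, 465, 0]) cylinder(h = 21, r = 211);


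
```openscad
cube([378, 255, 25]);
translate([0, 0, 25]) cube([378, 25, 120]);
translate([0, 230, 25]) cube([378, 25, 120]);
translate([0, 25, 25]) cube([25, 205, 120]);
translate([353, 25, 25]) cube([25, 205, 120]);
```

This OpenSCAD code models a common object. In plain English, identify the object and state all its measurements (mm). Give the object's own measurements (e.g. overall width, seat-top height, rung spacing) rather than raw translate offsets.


An open-topped rectangular box: outside dimensions 378×255×145 mm, with a uniform wall and base thickness of 25 mm. The base is a full 378×255 slab on the floor; four walls sit on top of the base. The front and back walls (the −y and +y sides) span the full width; the two side walls fit between them.


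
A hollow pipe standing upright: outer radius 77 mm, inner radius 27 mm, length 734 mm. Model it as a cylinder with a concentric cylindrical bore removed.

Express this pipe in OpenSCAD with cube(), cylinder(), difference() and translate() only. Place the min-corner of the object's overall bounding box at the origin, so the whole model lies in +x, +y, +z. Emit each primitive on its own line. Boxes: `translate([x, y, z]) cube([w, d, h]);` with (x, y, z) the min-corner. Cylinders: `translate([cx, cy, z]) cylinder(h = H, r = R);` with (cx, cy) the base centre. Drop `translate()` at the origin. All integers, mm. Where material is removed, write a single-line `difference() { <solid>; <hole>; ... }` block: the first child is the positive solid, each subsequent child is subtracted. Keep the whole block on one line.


difference() { translate([77, 77, 0]) cylinder(h = 734, r = 77); translate([77, 77, 0]) cylinder(h = 734, r = 27); }


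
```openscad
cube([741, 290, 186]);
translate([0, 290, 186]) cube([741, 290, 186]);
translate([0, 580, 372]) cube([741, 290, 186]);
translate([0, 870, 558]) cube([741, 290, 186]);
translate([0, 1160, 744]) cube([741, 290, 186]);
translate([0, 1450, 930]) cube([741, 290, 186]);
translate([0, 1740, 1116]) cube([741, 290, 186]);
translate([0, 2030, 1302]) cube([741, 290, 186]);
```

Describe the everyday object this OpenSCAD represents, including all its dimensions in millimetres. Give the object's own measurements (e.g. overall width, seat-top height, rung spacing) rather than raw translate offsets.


A straight staircase of 8 solid steps. Each step is 741 mm wide (x), 290 mm deep (y, the going) and 186 mm tall (the rise). The first step rests on the floor; each subsequent step sits one going further in +y and one rise higher in +z, directly behind and above the previous step with no overlap.


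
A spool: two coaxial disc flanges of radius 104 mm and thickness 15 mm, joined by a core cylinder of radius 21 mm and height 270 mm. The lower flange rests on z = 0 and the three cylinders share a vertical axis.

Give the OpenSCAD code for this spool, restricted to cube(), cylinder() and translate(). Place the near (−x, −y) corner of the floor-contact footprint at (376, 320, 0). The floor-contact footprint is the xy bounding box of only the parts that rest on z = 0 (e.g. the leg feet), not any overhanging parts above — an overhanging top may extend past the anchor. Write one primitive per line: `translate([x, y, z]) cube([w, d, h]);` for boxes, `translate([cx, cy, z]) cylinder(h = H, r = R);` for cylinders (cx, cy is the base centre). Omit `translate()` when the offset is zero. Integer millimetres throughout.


translate([480, 424, 0]) cylinder(h = 15, r = 104);
translate([480, 424, 15]) cylinder(h = 270, r = 21);
translate([480, 424, 285]) cylinder(h = 15, r = 104);


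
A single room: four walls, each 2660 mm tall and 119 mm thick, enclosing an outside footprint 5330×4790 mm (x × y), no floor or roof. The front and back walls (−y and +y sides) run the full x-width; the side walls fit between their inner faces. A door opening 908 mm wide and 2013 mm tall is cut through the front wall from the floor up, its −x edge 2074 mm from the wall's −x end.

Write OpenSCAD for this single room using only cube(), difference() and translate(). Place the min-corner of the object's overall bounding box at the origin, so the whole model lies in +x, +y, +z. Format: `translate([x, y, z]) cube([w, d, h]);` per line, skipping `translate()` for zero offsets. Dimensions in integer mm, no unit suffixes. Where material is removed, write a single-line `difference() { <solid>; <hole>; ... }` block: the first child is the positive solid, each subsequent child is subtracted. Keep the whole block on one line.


difference() { cube([5330, 119, 2660]); translate([2074, 0, 0]) cube([908, 119, 2013]); }
translate([0, 4671, 0]) cube([5330, 119, 2660]);
translate([0, 119, 0]) cube([119, 4552, 2660]);
translate([5211, 119, 0]) cube([119, 4552, 2660]);


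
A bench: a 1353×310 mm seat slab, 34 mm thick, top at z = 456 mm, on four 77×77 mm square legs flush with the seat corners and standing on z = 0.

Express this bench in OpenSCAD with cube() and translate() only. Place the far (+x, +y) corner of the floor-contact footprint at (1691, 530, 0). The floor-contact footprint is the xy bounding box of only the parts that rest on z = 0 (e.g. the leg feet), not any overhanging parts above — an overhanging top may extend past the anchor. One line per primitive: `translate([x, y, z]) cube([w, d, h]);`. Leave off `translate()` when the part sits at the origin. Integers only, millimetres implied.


translate([338, 220, 422]) cube([1353, 310, 34]);
translate([338, 220, 0]) cube([77, 77, 422]);
translate([338, 453, 0]) cube([77, 77, 422]);
translate([1614, 220, 0]) cube([77, 77, 422]);
translate([1614, 453, 0]) cube([77, 77, 422]);


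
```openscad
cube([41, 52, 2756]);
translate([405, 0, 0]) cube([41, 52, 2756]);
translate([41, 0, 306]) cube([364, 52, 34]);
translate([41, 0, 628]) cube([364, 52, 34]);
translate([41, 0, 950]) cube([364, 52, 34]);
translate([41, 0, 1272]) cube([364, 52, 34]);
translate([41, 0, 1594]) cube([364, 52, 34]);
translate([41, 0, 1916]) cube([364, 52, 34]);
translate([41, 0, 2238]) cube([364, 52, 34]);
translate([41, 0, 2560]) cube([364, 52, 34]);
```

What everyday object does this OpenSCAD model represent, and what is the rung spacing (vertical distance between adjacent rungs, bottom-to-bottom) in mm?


A ladder. The rung spacing is 322 mm.

Two tall 41×52 posts with 8 short bars between them — a ladder. Adjacent rungs sit at z = 306 and z = 628, so the spacing is 628 − 306 = 322 mm.


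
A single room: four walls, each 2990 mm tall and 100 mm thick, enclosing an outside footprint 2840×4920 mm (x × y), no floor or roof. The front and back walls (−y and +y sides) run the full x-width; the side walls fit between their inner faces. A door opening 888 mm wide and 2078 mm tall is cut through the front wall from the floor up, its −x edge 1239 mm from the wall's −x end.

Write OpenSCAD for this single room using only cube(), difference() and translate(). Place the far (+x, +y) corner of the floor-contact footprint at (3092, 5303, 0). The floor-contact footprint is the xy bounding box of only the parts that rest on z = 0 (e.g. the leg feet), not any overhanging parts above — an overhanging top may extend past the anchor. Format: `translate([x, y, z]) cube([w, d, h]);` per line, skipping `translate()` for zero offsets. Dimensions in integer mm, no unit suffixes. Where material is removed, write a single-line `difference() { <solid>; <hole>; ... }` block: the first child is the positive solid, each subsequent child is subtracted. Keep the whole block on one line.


difference() { translate([252, 383, 0]) cube([2840, 100, 2990]); translate([1491, 383, 0]) cube([888, 100, 2078]); }
translate([252, 5203, 0]) cube([2840, 100, 2990]);
translate([252, 483, 0]) cube([100, 4720, 2990]);
translate([2992, 483, 0]) cube([100, 4720, 2990]);


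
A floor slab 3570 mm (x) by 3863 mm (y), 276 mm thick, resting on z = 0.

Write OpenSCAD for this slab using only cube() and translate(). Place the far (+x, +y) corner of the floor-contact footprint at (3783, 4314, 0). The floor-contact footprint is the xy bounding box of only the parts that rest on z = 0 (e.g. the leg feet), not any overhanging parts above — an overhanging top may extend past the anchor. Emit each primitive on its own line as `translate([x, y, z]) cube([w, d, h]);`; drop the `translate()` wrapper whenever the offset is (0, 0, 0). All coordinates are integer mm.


translate([213, 451, 0]) cube([3570, 3863, 276]);


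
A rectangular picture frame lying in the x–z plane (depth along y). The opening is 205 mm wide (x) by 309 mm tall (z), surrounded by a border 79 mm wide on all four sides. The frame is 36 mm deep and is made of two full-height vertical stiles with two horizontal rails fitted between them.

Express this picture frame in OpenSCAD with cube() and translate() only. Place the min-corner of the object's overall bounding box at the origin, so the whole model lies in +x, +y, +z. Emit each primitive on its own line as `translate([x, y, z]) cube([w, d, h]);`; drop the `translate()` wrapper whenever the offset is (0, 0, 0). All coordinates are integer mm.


cube([79, 36, 467]);
translate([284, 0, 0]) cube([79, 36, 467]);
translate([79, 0, 0]) cube([205, 36, 79]);
translate([79, 0, 388]) cube([205, 36, 79]);


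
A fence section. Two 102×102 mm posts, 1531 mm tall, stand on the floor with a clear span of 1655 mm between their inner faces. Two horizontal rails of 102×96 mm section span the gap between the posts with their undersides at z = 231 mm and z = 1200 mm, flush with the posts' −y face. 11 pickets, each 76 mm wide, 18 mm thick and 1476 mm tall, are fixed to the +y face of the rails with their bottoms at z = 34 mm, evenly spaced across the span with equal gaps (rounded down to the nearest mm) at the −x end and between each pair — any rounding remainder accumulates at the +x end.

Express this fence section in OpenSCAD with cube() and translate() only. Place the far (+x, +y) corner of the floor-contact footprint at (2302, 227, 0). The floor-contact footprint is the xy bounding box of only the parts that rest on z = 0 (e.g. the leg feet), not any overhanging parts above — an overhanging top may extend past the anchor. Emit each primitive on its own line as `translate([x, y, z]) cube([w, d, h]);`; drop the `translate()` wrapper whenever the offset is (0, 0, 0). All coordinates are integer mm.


translate([443, 125, 0]) cube([102, 102, 1531]);
translate([2200, 125, 0]) cube([102, 102, 1531]);
translate([545, 125, 231]) cube([1655, 102, 96]);
translate([545, 125, 1200]) cube([1655, 102, 96]);
translate([613, 227, 34]) cube([76, 18, 1476]);
translate([757, 227, 34]) cube([76, 18, 1476]);
translate([901, 227, 34]) cube([76, 18, 1476]);
translate([1045, 227, 34]) cube([76, 18, 1476]);
translate([1189, 227, 34]) cube([76, 18, 1476]);
translate([1333, 227, 34]) cube([76, 18, 1476]);
translate([1477, 227, 34]) cube([76, 18, 1476]);
translate([1621, 227, 34]) cube([76, 18, 1476]);
translate([1765, 227, 34]) cube([76, 18, 1476]);
translate([1909, 227, 34]) cube([76, 18, 1476]);
translate([2053, 227, 34]) cube([76, 18, 1476]);


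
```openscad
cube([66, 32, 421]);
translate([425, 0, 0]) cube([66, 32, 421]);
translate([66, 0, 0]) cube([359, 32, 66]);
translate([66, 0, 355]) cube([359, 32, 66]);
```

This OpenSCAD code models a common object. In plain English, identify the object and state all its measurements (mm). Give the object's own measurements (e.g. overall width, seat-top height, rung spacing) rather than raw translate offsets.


A rectangular picture frame lying in the x–z plane (depth along y). The opening is 359 mm wide (x) by 289 mm tall (z), surrounded by a border 66 mm wide on all four sides. The frame is 32 mm deep and is made of two full-height vertical stiles with two horizontal rails fitted between them.


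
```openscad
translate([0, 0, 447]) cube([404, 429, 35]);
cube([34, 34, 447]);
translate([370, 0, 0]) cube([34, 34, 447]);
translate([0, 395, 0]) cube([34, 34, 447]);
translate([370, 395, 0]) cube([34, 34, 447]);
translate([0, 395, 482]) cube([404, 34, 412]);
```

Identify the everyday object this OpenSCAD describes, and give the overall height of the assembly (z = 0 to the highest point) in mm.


A chair. The overall height is 894 mm.

A slab on four corner posts with a tall panel at the back — a chair. The seat slab sits at z = 447 with thickness 35, and the 412 mm backrest starts at the seat top, so the overall height is 447 + 35 + 412 = 894 mm.


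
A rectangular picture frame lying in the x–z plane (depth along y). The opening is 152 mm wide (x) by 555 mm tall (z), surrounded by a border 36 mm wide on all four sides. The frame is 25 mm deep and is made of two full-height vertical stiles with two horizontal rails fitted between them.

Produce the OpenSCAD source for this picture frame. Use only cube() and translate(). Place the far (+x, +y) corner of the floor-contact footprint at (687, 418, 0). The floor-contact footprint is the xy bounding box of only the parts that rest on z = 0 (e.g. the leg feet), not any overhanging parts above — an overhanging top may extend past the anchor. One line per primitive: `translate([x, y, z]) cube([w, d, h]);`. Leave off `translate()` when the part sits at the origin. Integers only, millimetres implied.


translate([463, 393, 0]) cube([36, 25, 627]);
translate([651, 393, 0]) cube([36, 25, 627]);
translate([499, 393, 0]) cube([152, 25, 36]);
translate([499, 393, 591]) cube([152, 25, 36]);


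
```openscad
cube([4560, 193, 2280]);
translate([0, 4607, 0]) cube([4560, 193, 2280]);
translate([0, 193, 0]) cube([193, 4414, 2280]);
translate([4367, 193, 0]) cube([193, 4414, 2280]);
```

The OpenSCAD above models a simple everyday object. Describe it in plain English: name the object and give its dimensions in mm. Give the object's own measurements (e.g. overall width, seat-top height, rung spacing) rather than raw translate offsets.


The wall frame of a small rectangular building: four walls, each 2280 mm tall and 193 mm thick, enclosing a footprint 4560 mm (x) by 4800 mm (y) outside-to-outside, with no floor or roof. The front and back walls (the −y and +y sides) span the full width; the two side walls fit between them.


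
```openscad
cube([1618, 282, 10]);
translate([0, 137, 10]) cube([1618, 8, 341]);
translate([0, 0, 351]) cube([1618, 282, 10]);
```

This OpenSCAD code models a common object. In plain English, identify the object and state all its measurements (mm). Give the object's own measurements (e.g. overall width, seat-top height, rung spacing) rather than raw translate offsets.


An I-beam lying along x, 1618 mm long. Overall section height 361 mm. Two flanges 282 mm wide (y) and 10 mm thick, one on the floor and one at the top; a web 8 mm thick runs between them, centred on the flange width.


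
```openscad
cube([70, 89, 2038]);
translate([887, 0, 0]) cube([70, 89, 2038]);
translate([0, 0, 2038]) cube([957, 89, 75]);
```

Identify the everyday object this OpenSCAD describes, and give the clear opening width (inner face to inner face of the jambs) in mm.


A door frame. The clear opening width is 817 mm.

Two 2038 mm tall posts with a header on top — a door frame. The left jamb is 70 mm wide at x = 0; the right jamb starts at x = 887. The clear opening is 887 − 70 = 817 mm.


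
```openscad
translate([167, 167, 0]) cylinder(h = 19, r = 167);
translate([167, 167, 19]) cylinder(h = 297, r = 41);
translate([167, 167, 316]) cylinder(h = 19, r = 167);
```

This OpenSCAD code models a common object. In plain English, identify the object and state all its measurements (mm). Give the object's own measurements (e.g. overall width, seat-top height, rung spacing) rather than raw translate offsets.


A spool: two coaxial disc flanges of radius 167 mm and thickness 19 mm, joined by a core cylinder of radius 41 mm and height 297 mm. The lower flange rests on z = 0 and the three cylinders share a vertical axis.


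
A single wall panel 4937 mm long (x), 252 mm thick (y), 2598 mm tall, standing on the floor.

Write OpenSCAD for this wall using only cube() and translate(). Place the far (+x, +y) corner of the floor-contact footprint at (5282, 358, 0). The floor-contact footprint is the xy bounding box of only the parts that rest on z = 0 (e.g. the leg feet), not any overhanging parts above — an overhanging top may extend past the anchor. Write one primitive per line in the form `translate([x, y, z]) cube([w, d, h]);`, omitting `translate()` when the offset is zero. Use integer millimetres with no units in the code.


translate([345, 106, 0]) cube([4937, 252, 2598]);


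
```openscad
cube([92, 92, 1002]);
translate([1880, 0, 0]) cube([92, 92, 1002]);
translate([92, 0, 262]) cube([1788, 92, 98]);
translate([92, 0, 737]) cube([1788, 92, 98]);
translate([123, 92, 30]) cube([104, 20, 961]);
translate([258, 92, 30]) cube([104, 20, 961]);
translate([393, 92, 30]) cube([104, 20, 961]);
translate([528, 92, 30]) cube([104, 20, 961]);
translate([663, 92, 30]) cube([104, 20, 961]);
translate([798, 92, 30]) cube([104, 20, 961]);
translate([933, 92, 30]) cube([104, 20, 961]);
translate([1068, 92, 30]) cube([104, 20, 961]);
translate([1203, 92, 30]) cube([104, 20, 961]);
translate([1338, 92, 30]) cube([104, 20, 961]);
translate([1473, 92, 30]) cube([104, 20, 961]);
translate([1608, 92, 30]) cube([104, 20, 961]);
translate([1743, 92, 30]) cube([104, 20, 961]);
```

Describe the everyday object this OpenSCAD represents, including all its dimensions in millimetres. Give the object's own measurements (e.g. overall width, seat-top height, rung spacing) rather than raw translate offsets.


A fence section. Two 92×92 mm posts, 1002 mm tall, stand on the floor with a clear span of 1788 mm between their inner faces. Two horizontal rails of 92×98 mm section span the gap between the posts with their undersides at z = 262 mm and z = 737 mm, flush with the posts' −y face. 13 pickets, each 104 mm wide, 20 mm thick and 961 mm tall, are fixed to the +y face of the rails with their bottoms at z = 30 mm, spaced across the span with a 31 mm gap after the −x post and between neighbouring pickets, with 33 mm left before the +x post.


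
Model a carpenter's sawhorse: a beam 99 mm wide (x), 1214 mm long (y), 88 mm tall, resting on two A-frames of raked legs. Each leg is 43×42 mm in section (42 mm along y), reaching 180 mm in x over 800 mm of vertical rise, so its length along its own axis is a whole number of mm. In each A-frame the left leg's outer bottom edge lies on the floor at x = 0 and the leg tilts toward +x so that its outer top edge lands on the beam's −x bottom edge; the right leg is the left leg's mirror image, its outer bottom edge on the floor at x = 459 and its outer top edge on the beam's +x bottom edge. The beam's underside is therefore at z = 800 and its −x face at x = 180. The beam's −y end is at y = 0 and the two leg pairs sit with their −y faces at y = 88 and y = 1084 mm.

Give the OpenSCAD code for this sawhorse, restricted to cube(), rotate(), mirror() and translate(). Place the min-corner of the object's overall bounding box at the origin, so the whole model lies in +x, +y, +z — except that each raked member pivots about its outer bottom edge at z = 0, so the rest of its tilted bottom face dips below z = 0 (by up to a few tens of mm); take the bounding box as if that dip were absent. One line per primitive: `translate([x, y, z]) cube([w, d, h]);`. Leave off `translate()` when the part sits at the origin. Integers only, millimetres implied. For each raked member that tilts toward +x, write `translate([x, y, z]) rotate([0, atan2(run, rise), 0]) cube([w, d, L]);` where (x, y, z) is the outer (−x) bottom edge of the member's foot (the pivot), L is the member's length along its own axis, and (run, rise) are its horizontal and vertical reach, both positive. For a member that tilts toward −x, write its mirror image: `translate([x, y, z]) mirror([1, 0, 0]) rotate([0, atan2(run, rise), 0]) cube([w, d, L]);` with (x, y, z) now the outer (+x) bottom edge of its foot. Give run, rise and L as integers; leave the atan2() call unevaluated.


translate([180, 0, 800]) cube([99, 1214, 88]);
translate([0, 88, 0]) rotate([0, atan2(180, 800), 0]) cube([43, 42, 820]);
translate([459, 88, 0]) mirror([1, 0, 0]) rotate([0, atan2(180, 800), 0]) cube([43, 42, 820]);
translate([0, 1084, 0]) rotate([0, atan2(180, 800), 0]) cube([43, 42, 820]);
translate([459, 1084, 0]) mirror([1, 0, 0]) rotate([0, atan2(180, 800), 0]) cube([43, 42, 820]);


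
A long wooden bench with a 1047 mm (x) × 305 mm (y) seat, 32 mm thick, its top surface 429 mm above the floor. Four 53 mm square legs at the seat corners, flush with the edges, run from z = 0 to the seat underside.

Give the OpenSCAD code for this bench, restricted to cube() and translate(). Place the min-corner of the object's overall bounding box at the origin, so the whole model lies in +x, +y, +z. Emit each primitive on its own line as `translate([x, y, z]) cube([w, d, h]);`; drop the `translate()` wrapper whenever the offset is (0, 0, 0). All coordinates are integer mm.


// leg_h = 429 − 32 = 397
translate([0, 0, 397]) cube([1047, 305, 32]);
cube([53, 53, 397]);
translate([0, 252, 0]) cube([53, 53, 397]);
translate([994, 0, 0]) cube([53, 53, 397]);
translate([994, 252, 0]) cube([53, 53, 397]);


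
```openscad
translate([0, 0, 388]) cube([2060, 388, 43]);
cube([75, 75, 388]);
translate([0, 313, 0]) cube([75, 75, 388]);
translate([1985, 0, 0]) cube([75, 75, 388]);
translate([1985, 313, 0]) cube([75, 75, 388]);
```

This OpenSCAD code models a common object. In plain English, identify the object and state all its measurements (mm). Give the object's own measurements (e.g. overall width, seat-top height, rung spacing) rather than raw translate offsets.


A long wooden bench with a 2060 mm (x) × 388 mm (y) seat, 43 mm thick, its top surface 431 mm above the floor. Four 75 mm square legs at the seat corners, flush with the edges, run from z = 0 to the seat underside.


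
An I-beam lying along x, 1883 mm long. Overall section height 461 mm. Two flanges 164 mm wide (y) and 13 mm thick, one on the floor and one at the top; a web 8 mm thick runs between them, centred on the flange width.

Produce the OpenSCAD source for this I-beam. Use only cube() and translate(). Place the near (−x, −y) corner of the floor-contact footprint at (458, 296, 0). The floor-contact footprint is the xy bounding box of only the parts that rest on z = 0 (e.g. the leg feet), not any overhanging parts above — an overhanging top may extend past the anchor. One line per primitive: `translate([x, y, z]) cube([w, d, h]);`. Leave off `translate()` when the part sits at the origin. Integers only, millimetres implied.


translate([458, 296, 0]) cube([1883, 164, 13]);
translate([458, 374, 13]) cube([1883, 8, 435]);
translate([458, 296, 448]) cube([1883, 164, 13]);


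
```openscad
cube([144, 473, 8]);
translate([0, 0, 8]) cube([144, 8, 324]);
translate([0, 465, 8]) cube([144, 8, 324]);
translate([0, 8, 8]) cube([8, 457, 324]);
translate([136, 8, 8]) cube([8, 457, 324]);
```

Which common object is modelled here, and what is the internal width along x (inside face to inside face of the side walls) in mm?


An open box. The internal width is 128 mm.

A 144×473 base slab with four walls standing on it — an open box. The base is 144 mm wide and the walls are 8 mm thick, so the internal width is 144 − 2 × 8 = 128 mm.


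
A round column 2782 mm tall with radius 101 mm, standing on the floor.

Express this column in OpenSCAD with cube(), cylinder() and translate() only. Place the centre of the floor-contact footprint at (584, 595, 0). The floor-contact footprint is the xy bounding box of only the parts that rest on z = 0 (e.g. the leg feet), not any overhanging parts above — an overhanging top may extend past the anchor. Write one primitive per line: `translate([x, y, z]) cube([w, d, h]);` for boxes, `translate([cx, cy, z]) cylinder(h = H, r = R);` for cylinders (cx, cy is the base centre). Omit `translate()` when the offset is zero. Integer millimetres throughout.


translate([584, 595, 0]) cylinder(h = 2782, r = 101);


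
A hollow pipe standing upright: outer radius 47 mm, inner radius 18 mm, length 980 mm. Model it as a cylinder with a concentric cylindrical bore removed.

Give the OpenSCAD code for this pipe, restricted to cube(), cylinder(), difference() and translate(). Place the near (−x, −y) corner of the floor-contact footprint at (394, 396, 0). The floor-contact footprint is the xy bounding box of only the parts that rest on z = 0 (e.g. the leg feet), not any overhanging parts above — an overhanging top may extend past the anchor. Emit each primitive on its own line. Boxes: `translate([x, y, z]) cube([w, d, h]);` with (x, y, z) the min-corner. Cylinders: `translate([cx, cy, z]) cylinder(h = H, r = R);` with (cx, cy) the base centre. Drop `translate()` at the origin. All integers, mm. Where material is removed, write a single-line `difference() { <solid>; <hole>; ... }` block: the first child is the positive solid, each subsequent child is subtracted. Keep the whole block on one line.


difference() { translate([441, 443, 0]) cylinder(h = 980, r = 47); translate([441, 443, 0]) cylinder(h = 980, r = 18); }


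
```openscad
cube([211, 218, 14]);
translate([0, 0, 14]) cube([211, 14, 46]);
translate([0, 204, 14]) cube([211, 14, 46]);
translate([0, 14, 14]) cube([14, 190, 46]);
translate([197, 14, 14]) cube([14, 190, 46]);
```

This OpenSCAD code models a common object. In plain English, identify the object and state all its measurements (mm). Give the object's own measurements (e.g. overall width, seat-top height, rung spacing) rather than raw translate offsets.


An open-topped rectangular box: outside dimensions 211×218×60 mm, with a uniform wall and base thickness of 14 mm. The base is a full 211×218 slab on the floor; four walls sit on top of the base. The front and back walls (the −y and +y sides) span the full width; the two side walls fit between them.


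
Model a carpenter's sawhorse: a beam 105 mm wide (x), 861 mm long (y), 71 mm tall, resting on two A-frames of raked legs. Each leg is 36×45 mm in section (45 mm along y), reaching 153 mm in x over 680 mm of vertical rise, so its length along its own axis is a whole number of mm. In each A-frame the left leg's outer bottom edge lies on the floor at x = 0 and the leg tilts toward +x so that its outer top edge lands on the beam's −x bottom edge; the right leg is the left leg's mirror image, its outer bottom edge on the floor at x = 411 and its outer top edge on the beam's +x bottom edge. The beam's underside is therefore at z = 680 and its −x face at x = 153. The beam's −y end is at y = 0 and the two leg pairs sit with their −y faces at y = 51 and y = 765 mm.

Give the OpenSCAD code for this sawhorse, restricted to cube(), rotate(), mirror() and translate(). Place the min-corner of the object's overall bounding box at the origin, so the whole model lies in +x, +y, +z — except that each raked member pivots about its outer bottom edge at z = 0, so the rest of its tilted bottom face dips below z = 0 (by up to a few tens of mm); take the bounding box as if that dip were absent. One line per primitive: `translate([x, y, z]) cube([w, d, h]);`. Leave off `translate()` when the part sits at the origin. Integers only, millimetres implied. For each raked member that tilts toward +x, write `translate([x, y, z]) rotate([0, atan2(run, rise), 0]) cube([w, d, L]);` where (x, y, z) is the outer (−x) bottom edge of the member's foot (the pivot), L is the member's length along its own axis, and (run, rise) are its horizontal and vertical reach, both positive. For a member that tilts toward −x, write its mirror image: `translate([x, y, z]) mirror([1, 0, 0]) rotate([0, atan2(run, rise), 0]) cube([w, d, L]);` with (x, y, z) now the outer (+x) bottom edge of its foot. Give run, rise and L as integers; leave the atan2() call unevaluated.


translate([153, 0, 680]) cube([105, 861, 71]);
translate([0, 51, 0]) rotate([0, atan2(153, 680), 0]) cube([36, 45, 697]);
translate([411, 51, 0]) mirror([1, 0, 0]) rotate([0, atan2(153, 680), 0]) cube([36, 45, 697]);
translate([0, 765, 0]) rotate([0, atan2(153, 680), 0]) cube([36, 45, 697]);
translate([411, 765, 0]) mirror([1, 0, 0]) rotate([0, atan2(153, 680), 0]) cube([36, 45, 697]);


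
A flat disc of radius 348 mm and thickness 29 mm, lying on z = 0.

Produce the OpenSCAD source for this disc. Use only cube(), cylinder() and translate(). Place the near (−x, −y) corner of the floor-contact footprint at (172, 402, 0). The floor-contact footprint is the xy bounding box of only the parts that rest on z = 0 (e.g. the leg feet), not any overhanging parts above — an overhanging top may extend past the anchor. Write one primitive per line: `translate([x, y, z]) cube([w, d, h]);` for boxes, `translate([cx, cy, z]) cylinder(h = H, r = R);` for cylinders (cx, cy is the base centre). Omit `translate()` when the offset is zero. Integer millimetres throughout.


translate([520, 750, 0]) cylinder(h = 29, r = 348);


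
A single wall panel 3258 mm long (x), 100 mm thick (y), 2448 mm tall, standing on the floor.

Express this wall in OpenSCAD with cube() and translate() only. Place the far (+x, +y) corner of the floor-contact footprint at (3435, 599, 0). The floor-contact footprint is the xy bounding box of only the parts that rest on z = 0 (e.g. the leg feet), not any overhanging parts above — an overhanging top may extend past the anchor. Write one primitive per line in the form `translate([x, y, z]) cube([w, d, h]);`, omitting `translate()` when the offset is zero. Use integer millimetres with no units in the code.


translate([177, 499, 0]) cube([3258, 100, 2448]);


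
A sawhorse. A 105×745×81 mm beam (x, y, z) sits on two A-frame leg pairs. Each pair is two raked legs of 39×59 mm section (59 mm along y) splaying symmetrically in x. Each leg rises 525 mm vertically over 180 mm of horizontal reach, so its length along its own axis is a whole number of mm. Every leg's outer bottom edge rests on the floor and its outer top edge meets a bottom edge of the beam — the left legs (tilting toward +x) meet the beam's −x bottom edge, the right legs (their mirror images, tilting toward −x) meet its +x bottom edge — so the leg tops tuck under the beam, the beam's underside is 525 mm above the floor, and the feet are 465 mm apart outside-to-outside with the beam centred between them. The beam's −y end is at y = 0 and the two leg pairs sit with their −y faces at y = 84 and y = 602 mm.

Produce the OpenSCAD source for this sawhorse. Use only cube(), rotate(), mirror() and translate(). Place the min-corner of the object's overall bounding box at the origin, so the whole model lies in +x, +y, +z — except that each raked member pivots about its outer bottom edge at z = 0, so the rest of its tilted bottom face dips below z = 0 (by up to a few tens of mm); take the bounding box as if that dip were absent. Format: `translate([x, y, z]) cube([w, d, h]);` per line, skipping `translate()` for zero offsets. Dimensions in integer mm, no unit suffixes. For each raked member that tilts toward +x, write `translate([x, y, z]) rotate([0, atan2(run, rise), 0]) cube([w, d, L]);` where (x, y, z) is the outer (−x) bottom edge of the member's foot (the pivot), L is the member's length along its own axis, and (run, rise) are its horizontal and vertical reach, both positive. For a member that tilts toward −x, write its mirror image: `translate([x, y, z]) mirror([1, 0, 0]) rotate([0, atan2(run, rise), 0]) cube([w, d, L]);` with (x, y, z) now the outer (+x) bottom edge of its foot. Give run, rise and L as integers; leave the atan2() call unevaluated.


// leg length = √(180² + 525²) = 555
// right-leg outer foot x = 2·180 + 105 = 465
// beam min-corner = (180, 0, 525)
translate([180, 0, 525]) cube([105, 745, 81]);
translate([0, 84, 0]) rotate([0, atan2(180, 525), 0]) cube([39, 59, 555]);
translate([465, 84, 0]) mirror([1, 0, 0]) rotate([0, atan2(180, 525), 0]) cube([39, 59, 555]);
translate([0, 602, 0]) rotate([0, atan2(180, 525), 0]) cube([39, 59, 555]);
translate([465, 602, 0]) mirror([1, 0, 0]) rotate([0, atan2(180, 525), 0]) cube([39, 59, 555]);


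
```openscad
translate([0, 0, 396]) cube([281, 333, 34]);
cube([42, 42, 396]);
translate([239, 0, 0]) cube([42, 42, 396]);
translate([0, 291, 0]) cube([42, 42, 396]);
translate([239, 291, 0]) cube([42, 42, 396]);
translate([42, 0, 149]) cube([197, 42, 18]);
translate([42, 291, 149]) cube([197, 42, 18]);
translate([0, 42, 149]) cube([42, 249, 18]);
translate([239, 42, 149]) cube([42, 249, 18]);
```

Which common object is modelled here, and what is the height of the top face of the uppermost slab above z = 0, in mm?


A stool. The seat height is 430 mm.

A 281×333×34 slab at z = 396 on four corner posts — a stool. The seat top is 396 + 34 = 430 mm.


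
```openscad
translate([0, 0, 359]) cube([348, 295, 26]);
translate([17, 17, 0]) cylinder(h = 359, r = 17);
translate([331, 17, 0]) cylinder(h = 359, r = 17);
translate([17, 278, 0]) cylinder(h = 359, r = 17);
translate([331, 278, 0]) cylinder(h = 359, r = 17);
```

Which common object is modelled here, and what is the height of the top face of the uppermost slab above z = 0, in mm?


A stool. The seat height is 385 mm.

A 348×295×26 slab at z = 359 on four corner cylinders — a stool. The seat top is 359 + 26 = 385 mm.


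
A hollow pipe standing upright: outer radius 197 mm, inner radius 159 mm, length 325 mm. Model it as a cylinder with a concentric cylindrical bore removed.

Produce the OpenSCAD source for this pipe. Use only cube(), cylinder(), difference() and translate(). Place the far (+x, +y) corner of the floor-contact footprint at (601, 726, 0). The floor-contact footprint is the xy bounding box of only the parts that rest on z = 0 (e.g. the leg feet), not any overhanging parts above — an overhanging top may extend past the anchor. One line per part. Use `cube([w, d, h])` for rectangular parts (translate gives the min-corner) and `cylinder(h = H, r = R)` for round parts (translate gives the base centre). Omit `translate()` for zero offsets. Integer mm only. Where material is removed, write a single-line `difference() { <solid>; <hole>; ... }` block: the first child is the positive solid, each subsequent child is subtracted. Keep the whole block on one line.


difference() { translate([404, 529, 0]) cylinder(h = 325, r = 197); translate([404, 529, 0]) cylinder(h = 325, r = 159); }


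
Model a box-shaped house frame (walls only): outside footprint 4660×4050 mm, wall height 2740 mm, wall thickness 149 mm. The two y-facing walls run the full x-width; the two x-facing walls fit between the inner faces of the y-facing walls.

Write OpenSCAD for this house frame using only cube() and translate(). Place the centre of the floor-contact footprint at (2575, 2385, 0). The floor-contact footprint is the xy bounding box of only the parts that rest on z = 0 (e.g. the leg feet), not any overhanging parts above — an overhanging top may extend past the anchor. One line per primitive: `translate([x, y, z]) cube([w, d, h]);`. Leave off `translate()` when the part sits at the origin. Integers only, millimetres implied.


translate([245, 360, 0]) cube([4660, 149, 2740]);
translate([245, 4261, 0]) cube([4660, 149, 2740]);
translate([245, 509, 0]) cube([149, 3752, 2740]);
translate([4756, 509, 0]) cube([149, 3752, 2740]);


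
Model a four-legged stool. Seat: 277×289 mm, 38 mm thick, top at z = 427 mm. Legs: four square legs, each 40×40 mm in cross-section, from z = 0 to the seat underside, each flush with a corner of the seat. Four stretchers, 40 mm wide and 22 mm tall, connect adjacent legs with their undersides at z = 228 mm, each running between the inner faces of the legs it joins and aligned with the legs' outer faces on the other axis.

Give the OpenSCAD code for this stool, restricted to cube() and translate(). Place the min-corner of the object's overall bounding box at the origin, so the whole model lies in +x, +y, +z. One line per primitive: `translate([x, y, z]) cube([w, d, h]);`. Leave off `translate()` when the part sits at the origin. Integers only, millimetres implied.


translate([0, 0, 389]) cube([277, 289, 38]);
cube([40, 40, 389]);
translate([237, 0, 0]) cube([40, 40, 389]);
translate([0, 249, 0]) cube([40, 40, 389]);
translate([237, 249, 0]) cube([40, 40, 389]);
translate([40, 0, 228]) cube([197, 40, 22]);
translate([40, 249, 228]) cube([197, 40, 22]);
translate([0, 40, 228]) cube([40, 209, 22]);
translate([237, 40, 228]) cube([40, 209, 22]);


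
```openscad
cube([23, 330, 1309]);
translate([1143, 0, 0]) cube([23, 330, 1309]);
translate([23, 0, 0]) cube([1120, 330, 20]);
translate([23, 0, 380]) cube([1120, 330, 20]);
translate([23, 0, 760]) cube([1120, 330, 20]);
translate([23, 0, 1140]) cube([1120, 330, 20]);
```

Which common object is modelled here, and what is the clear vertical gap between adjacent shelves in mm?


A bookshelf. The clear shelf gap is 360 mm.

Two tall side panels with 4 horizontal boards between them — a bookshelf. The first two shelf undersides are at z = 0 and z = 380; with shelf thickness 20, the clear gap is 380 − 0 − 20 = 360 mm.


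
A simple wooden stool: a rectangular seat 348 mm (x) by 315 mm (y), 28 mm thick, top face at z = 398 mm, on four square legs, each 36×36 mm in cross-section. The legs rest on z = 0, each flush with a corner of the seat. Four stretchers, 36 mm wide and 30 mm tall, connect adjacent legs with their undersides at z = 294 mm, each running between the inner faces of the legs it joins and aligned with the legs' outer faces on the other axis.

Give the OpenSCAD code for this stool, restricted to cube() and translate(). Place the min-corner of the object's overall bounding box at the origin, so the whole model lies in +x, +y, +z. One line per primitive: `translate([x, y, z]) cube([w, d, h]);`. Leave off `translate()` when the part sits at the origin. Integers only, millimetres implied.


translate([0, 0, 370]) cube([348, 315, 28]);
cube([36, 36, 370]);
translate([312, 0, 0]) cube([36, 36, 370]);
translate([0, 279, 0]) cube([36, 36, 370]);
translate([312, 279, 0]) cube([36, 36, 370]);
translate([36, 0, 294]) cube([276, 36, 30]);
translate([36, 279, 294]) cube([276, 36, 30]);
translate([0, 36, 294]) cube([36, 243, 30]);
translate([312, 36, 294]) cube([36, 243, 30]);


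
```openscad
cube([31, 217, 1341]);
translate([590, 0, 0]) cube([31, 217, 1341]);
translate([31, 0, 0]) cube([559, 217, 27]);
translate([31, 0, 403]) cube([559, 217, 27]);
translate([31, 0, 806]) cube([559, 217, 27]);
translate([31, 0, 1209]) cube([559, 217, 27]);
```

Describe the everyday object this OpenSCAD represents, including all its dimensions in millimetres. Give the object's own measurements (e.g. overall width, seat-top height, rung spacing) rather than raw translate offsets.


An open bookshelf. Two side panels, each 31 mm thick, 217 mm deep and 1341 mm tall, stand 621 mm apart (outside-to-outside). Between them sit 4 shelves, each 27 mm thick and 217 mm deep, spanning the full gap between the sides. The bottom shelf rests on the floor (its underside at z = 0) and the clear gap between one shelf's top and the next shelf's underside is 376 mm.


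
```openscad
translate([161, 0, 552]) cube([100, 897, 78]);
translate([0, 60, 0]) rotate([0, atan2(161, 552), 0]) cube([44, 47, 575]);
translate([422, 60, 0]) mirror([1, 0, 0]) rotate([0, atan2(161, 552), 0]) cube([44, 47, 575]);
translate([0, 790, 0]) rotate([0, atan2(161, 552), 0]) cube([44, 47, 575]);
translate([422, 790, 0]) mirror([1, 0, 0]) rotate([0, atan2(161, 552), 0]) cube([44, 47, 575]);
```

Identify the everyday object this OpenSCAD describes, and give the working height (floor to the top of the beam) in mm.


A sawhorse. The overall height is 630 mm.

A beam across two mirrored pairs of raked legs — a sawhorse. The beam's underside is at z = 552 (matching the legs' vertical rise in atan2(161, 552)) and the beam is 78 mm tall, so its top is at 552 + 78 = 630 mm. The raked legs top out at the beam's underside, so that is the highest point.
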